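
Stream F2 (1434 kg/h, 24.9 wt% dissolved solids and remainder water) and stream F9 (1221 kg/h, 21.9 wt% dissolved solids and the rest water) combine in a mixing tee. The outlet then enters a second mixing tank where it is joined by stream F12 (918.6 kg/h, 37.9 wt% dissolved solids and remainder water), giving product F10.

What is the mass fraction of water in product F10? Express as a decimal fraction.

0.728

Overall, product flow = 3573.6 kg/h.
water in = 1434×0.751 + 1221×0.781 + 918.6×0.621 = 2601 kg/h.
water fraction in F10 = 0.728.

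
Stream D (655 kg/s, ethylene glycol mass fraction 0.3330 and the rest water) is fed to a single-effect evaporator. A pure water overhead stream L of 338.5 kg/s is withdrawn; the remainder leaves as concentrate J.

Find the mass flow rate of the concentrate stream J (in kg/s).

316.5 kg/s

Concentrate = 655 − 338.5 = 316.5 kg/s.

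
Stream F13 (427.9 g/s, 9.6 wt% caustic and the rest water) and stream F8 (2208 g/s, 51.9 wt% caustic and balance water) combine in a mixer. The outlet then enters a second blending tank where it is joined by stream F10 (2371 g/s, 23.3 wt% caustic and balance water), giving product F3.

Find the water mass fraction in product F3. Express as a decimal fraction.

0.6526

Overall, product flow = 5006.9 g/s.
water in = 427.9×0.904 + 2208×0.481 + 2371×0.767 = 3267.4 g/s.
water fraction in F3 = 0.6526.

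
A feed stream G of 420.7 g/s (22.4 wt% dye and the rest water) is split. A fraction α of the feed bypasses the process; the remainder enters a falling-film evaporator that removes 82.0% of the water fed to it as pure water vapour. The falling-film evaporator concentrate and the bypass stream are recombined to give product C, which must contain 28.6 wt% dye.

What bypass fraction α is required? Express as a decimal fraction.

0.659

All 420.7×0.224 = 94.237 g/s of dye reaches C, so C = 94.237/0.286 = 329.5 g/s and vapour = 91.201 g/s.
The evaporator receives (1−α)·420.7 of feed at 0.776 water and removes 0.820 of that water:
0.820×0.776×(1−α)×420.7 = 91.201
(1−α) = 91.201/267.7 = 0.3407;  α = 0.6593.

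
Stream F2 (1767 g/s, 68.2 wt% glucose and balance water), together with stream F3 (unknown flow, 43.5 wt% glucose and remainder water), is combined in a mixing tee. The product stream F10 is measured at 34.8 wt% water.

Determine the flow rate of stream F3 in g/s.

Let F3 be the unknown flow. Total out = 1767 + F3.
water balance: 561.91 + 0.565·F3 = 0.348·(1767 + F3)
(0.565 − 0.348)·F3 = 0.348×1767 − 561.91 = 53.01
F3 = 53.01 / 0.217 = 244.29 g/s

244.3 g/s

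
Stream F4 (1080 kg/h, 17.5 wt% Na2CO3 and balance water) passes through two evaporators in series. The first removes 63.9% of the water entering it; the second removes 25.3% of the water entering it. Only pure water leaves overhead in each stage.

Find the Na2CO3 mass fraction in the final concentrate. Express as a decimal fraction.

water in feed = 1080×0.825 = 891 kg/h.
After stage 1: water left = (1−0.639)×891 = 321.65; stream total = 510.65 kg/h.
After stage 2: water left = (1−0.253)×321.65 = 240.27; final concentrate = 429.27 kg/h.
Na2CO3 fraction = 189/429.27 = 0.440.

0.440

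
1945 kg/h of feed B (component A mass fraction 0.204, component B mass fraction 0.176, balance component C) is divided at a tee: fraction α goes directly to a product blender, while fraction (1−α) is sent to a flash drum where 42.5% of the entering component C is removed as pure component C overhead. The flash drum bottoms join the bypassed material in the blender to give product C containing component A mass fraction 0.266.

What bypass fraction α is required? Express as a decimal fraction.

0.115

All 1945×0.204 = 396.78 kg/h of component A reaches C, so C = 396.78/0.266 = 1491.7 kg/h and vapour = 453.35 kg/h.
The evaporator receives (1−α)·1945 of feed at 0.620 component C and removes 0.425 of that component C:
0.425×0.620×(1−α)×1945 = 453.35
(1−α) = 453.35/512.51 = 0.8846;  α = 0.1154.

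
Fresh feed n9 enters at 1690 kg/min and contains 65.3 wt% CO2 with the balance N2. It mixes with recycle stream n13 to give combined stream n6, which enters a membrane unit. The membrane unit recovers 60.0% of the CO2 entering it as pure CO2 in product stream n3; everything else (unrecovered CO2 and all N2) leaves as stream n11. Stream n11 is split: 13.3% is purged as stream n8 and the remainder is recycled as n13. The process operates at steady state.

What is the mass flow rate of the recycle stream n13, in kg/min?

N2 enters only via n9 and leaves only via the purge: 1690×0.347 = 0.133×(N2 in n11), and the membrane unit passes all N2, so N2 in n6 = N2 in n11 = 4409.2 kg/min.
CO2 in n6: m_A = 1690×0.653 + (1−0.133)·(1−0.600)·m_A, so m_A = 1103.6/0.6532 = 1689.5 kg/min.
n11 = (1−0.600)×1689.5 + 4409.2 = 5085 kg/min.
Recycle n13 = (1−0.133)×5085 = 4408.7 kg/min.

4409 kg/min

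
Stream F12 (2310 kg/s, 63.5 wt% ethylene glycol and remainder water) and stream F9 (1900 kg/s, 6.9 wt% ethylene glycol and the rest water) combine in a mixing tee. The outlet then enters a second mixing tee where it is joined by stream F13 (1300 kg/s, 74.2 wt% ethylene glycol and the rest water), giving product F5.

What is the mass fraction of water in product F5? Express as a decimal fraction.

0.535

Overall, product flow = 5510 kg/s.
water in = 2310×0.365 + 1900×0.931 + 1300×0.258 = 2947.5 kg/s.
water fraction in F5 = 0.535.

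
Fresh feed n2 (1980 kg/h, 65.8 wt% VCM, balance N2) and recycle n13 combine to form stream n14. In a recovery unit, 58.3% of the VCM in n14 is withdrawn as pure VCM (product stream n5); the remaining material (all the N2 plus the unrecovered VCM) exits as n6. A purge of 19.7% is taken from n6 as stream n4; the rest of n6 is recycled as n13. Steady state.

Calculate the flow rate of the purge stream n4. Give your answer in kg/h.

N2 enters only via n2 and leaves only via the purge: 1980×0.342 = 0.197×(N2 in n6), and the recovery unit passes all N2, so N2 in n14 = N2 in n6 = 3437.4 kg/h.
VCM in n14: m_A = 1980×0.658 + (1−0.197)·(1−0.583)·m_A, so m_A = 1302.8/0.6651 = 1958.7 kg/h.
n6 = (1−0.583)×1958.7 + 3437.4 = 4254.1 kg/h.
Purge n4 = 0.197×4254.1 = 838.07 kg/h.

838.1 kg/h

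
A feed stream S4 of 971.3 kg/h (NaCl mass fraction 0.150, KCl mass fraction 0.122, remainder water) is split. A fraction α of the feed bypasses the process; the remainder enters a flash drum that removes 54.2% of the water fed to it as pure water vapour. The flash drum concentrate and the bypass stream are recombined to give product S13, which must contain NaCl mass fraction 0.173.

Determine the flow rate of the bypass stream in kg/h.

All 971.3×0.150 = 145.69 kg/h of NaCl reaches S13, so S13 = 145.69/0.173 = 842.17 kg/h and vapour = 129.13 kg/h.
The evaporator receives (1−α)·971.3 of feed at 0.728 water and removes 0.542 of that water:
0.542×0.728×(1−α)×971.3 = 129.13
(1−α) = 129.13/383.25 = 0.3369;  α = 0.6631.
Bypass flow = 0.6631×971.3 = 644.03 kg/h.

644 kg/h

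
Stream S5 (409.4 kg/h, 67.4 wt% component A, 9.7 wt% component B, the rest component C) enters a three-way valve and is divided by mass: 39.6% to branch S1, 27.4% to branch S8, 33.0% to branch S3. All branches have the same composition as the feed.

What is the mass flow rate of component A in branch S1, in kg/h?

109.3 kg/h

Branch S1 total = 0.396×409.4 = 162.12 kg/h.
component A in S1 = 0.674×162.12 = 109.27 kg/h.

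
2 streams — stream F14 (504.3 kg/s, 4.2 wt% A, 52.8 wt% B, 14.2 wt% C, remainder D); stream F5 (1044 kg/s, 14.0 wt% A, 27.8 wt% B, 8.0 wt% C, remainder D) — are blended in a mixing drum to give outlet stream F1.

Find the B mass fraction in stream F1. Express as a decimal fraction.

Total flow out = 504.3 + 1044 = 1548.3 kg/s.
B in = 504.3×0.528 + 1044×0.278 = 556.5 kg/s.
B mass fraction in F1 = 556.5/1548.3 = 0.359.

0.359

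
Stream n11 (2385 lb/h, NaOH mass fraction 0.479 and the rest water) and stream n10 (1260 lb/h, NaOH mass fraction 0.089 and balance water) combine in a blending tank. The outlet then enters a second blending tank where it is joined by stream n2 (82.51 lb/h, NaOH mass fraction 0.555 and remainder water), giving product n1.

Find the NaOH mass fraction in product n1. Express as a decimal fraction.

0.349

Overall, product flow = 3727.5 lb/h.
NaOH in = 2385×0.479 + 1260×0.089 + 82.51×0.555 = 1300.3 lb/h.
NaOH fraction in n1 = 0.349.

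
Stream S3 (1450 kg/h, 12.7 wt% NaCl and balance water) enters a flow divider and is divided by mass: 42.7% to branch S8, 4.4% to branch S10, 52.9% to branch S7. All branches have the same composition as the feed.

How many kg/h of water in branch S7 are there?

669.6 kg/h

Branch S7 total = 0.529×1450 = 767.05 kg/h.
water in S7 = 0.873×767.05 = 669.63 kg/h.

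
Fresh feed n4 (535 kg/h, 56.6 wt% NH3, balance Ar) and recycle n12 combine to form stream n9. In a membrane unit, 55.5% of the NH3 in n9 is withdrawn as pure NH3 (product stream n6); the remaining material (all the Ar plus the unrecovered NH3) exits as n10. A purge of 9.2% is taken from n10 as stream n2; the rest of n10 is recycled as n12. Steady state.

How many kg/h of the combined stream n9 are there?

3032 kg/h

Ar enters only via n4 and leaves only via the purge: 535×0.434 = 0.092×(Ar in n10), and the membrane unit passes all Ar, so Ar in n9 = Ar in n10 = 2523.8 kg/h.
NH3 in n9: m_A = 535×0.566 + (1−0.092)·(1−0.555)·m_A, so m_A = 302.81/0.5959 = 508.12 kg/h.
n9 = 508.12 + 2523.8 = 3031.9 kg/h.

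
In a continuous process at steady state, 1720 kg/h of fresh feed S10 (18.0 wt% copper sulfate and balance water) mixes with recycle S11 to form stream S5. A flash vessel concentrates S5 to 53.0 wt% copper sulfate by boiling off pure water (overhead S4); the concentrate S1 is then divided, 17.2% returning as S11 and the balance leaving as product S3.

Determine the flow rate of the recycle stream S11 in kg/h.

121.3 kg/h

Overall copper sulfate balance (none leaves overhead): copper sulfate in fresh feed = copper sulfate in product, i.e. 1720×0.180 = (1−0.172)·S1·0.530.
S1 = 309.6/(0.530×0.828) = 705.5 kg/h.
Recycle S11 = 0.172×705.5 = 121.35 kg/h.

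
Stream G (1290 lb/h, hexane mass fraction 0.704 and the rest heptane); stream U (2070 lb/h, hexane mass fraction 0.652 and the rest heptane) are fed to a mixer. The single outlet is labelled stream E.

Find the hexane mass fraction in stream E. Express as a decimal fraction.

0.672

Total flow out = 1290 + 2070 = 3360 lb/h.
hexane in = 1290×0.704 + 2070×0.652 = 2257.8 lb/h.
hexane mass fraction in E = 2257.8/3360 = 0.672.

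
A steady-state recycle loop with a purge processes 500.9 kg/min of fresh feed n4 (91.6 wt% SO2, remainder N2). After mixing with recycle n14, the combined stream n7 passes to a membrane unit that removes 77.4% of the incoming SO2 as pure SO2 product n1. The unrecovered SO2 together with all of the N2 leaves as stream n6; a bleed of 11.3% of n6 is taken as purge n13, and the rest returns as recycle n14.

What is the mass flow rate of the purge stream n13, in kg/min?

56.73 kg/min

N2 enters only via n4 and leaves only via the purge: 500.9×0.084 = 0.113×(N2 in n6), and the membrane unit passes all N2, so N2 in n7 = N2 in n6 = 372.35 kg/min.
SO2 in n7: m_A = 500.9×0.916 + (1−0.113)·(1−0.774)·m_A, so m_A = 458.82/0.7995 = 573.86 kg/min.
n6 = (1−0.774)×573.86 + 372.35 = 502.04 kg/min.
Purge n13 = 0.113×502.04 = 56.731 kg/min.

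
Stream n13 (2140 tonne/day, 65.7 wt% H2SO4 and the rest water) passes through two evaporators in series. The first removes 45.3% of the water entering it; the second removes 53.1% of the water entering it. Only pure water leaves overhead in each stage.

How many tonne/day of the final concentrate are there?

1594 tonne/day

water in feed = 2140×0.343 = 734.02 tonne/day.
After stage 1: water left = (1−0.453)×734.02 = 401.51; stream total = 1807.5 tonne/day.
After stage 2: water left = (1−0.531)×401.51 = 188.31; final concentrate = 1594.3 tonne/day.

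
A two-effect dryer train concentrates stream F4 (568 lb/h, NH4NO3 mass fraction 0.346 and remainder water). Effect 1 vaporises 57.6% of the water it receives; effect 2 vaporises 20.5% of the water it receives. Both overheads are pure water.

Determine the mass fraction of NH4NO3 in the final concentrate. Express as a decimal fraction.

0.611

water in feed = 568×0.654 = 371.47 lb/h.
After stage 1: water left = (1−0.576)×371.47 = 157.5; stream total = 354.03 lb/h.
After stage 2: water left = (1−0.205)×157.5 = 125.22; final concentrate = 321.74 lb/h.
NH4NO3 fraction = 196.53/321.74 = 0.611.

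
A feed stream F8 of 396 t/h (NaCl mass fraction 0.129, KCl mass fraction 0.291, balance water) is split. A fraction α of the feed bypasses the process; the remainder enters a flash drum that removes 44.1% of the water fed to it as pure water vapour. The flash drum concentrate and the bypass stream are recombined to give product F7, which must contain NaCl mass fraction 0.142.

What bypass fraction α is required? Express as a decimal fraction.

0.642

All 396×0.129 = 51.084 t/h of NaCl reaches F7, so F7 = 51.084/0.142 = 359.75 t/h and vapour = 36.254 t/h.
The evaporator receives (1−α)·396 of feed at 0.580 water and removes 0.441 of that water:
0.441×0.580×(1−α)×396 = 36.254
(1−α) = 36.254/101.29 = 0.3579;  α = 0.6421.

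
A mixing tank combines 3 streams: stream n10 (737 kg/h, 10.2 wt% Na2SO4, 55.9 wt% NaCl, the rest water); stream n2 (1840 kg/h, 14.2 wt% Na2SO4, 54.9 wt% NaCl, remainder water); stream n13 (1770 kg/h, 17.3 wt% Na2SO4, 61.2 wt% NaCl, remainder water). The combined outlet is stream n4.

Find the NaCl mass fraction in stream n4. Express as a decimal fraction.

Total flow out = 737 + 1840 + 1770 = 4347 kg/h.
NaCl in = 737×0.559 + 1840×0.549 + 1770×0.612 = 2505.4 kg/h.
NaCl mass fraction in n4 = 2505.4/4347 = 0.5763.

0.5763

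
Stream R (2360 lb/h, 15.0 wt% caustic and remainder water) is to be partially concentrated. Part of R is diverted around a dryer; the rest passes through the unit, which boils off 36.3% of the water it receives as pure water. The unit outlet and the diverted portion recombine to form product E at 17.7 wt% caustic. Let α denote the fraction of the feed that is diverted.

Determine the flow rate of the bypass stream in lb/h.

All 2360×0.150 = 354 lb/h of caustic reaches E, so E = 354/0.177 = 2000 lb/h and vapour = 360 lb/h.
The evaporator receives (1−α)·2360 of feed at 0.850 water and removes 0.363 of that water:
0.363×0.850×(1−α)×2360 = 360
(1−α) = 360/728.18 = 0.4944;  α = 0.5056.
Bypass flow = 0.5056×2360 = 1193.3 lb/h.

1193 lb/h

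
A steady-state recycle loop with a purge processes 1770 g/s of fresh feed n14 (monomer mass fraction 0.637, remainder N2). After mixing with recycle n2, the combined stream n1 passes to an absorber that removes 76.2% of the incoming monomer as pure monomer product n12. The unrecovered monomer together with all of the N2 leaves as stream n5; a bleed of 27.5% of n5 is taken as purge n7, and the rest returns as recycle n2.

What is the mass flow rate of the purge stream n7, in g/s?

N2 enters only via n14 and leaves only via the purge: 1770×0.363 = 0.275×(N2 in n5), and the absorber passes all N2, so N2 in n1 = N2 in n5 = 2336.4 g/s.
monomer in n1: m_A = 1770×0.637 + (1−0.275)·(1−0.762)·m_A, so m_A = 1127.5/0.8275 = 1362.6 g/s.
n5 = (1−0.762)×1362.6 + 2336.4 = 2660.7 g/s.
Purge n7 = 0.275×2660.7 = 731.69 g/s.

731.7 g/s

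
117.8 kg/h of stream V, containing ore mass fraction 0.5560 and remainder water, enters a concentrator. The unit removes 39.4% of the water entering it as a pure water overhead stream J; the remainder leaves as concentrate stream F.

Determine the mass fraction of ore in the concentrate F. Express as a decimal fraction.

ore is not removed: 117.8×0.556 = 65.497 kg/h of ore enters F.
water entering = 117.8×0.444 = 52.303 kg/h; overhead removed = 0.394×52.303 = 20.607 kg/h.
Concentrate = 117.8 − 20.607 = 97.193 kg/h.
Mass fraction = 65.497/97.193 = 0.6739.

0.6739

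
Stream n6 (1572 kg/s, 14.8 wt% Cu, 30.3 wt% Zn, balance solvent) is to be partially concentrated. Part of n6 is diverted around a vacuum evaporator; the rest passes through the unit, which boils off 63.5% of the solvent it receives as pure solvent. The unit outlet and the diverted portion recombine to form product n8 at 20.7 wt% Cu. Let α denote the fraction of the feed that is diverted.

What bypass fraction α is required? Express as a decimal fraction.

0.182

All 1572×0.148 = 232.66 kg/s of Cu reaches n8, so n8 = 232.66/0.207 = 1123.9 kg/s and vapour = 448.06 kg/s.
The evaporator receives (1−α)·1572 of feed at 0.549 solvent and removes 0.635 of that solvent:
0.635×0.549×(1−α)×1572 = 448.06
(1−α) = 448.06/548.02 = 0.8176;  α = 0.1824.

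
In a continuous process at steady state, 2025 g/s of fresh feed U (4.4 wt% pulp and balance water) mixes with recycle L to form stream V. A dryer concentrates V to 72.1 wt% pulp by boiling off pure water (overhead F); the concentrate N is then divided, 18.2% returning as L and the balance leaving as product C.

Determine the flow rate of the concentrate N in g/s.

Overall pulp balance (none leaves overhead): pulp in fresh feed = pulp in product, i.e. 2025×0.044 = (1−0.182)·N·0.721.
N = 89.1/(0.721×0.818) = 151.07 g/s.

151.1 g/s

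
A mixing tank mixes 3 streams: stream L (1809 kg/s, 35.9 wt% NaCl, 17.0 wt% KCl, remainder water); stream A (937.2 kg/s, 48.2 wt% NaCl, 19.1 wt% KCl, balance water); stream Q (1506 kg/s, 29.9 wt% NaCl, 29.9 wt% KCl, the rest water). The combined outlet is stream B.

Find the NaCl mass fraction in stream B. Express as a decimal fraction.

0.365

Total flow out = 1809 + 937.2 + 1506 = 4252.2 kg/s.
NaCl in = 1809×0.359 + 937.2×0.482 + 1506×0.299 = 1551.5 kg/s.
NaCl mass fraction in B = 1551.5/4252.2 = 0.365.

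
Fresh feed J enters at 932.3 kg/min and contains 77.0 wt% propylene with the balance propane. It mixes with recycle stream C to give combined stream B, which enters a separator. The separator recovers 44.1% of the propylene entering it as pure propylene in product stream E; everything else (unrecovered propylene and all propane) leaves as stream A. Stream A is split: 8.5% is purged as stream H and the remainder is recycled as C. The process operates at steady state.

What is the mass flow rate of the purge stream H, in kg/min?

284.3 kg/min

propane enters only via J and leaves only via the purge: 932.3×0.230 = 0.085×(propane in A), and the separator passes all propane, so propane in B = propane in A = 2522.7 kg/min.
propylene in B: m_A = 932.3×0.770 + (1−0.085)·(1−0.441)·m_A, so m_A = 717.87/0.4885 = 1469.5 kg/min.
A = (1−0.441)×1469.5 + 2522.7 = 3344.1 kg/min.
Purge H = 0.085×3344.1 = 284.25 kg/min.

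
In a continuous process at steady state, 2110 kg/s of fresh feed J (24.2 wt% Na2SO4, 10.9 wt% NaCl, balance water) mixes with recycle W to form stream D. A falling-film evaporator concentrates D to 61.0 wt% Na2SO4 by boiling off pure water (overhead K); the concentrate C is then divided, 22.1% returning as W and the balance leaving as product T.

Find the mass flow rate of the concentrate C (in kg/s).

Overall Na2SO4 balance (none leaves overhead): Na2SO4 in fresh feed = Na2SO4 in product, i.e. 2110×0.242 = (1−0.221)·C·0.610.
C = 510.62/(0.610×0.779) = 1074.6 kg/s.

1075 kg/s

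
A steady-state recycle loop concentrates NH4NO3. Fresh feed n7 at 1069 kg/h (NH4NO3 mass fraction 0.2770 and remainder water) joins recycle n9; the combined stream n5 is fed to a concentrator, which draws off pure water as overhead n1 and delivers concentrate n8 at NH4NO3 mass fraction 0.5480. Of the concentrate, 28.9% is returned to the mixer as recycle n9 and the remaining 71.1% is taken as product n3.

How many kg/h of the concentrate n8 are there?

Overall NH4NO3 balance (none leaves overhead): NH4NO3 in fresh feed = NH4NO3 in product, i.e. 1069×0.277 = (1−0.289)·n8·0.548.
n8 = 296.11/(0.548×0.711) = 759.99 kg/h.

760 kg/h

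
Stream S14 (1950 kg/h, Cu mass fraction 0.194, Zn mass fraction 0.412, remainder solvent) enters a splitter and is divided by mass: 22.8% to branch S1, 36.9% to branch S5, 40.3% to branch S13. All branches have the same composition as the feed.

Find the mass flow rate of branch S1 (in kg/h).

444.6 kg/h

Branch S1 flow = 0.228×1950 = 444.6 kg/h.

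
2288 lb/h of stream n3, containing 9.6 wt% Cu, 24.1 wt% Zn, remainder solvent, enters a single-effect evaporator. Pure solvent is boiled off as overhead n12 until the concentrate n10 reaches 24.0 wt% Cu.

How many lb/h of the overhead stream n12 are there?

Cu is conserved: 2288×0.096 = 219.65 lb/h all reports to the concentrate.
Concentrate = 219.65/(target fraction) = 915.2 lb/h.
Overhead = 2288 − 915.2 = 1372.8 lb/h.

1373 lb/h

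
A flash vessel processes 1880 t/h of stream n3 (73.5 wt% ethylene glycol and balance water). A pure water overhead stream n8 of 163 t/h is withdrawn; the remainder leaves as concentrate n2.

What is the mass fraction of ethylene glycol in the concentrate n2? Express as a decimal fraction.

0.805

ethylene glycol is not removed: 1880×0.735 = 1381.8 t/h of ethylene glycol enters n2.
Concentrate = 1880 − 163 = 1717 t/h.
Mass fraction = 1381.8/1717 = 0.805.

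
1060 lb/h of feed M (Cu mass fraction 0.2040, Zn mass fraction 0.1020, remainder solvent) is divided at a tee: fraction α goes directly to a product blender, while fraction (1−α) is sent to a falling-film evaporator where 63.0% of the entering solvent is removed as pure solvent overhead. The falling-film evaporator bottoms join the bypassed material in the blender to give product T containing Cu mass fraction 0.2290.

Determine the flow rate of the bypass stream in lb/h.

795.3 lb/h

All 1060×0.204 = 216.24 lb/h of Cu reaches T, so T = 216.24/0.229 = 944.28 lb/h and vapour = 115.72 lb/h.
The evaporator receives (1−α)·1060 of feed at 0.694 solvent and removes 0.630 of that solvent:
0.630×0.694×(1−α)×1060 = 115.72
(1−α) = 115.72/463.45 = 0.2497;  α = 0.7503.
Bypass flow = 0.7503×1060 = 795.33 lb/h.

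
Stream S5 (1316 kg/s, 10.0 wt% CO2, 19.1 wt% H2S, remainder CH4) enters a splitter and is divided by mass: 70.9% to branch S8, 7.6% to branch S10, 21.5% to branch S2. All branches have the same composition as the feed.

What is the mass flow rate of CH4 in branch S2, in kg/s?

200.6 kg/s

Branch S2 total = 0.215×1316 = 282.94 kg/s.
CH4 in S2 = 0.709×282.94 = 200.6 kg/s.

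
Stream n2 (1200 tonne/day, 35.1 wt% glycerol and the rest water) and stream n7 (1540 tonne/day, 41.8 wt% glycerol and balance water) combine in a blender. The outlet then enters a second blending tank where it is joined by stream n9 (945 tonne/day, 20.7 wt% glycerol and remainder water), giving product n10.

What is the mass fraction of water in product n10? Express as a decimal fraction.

Overall, product flow = 3685 tonne/day.
water in = 1200×0.649 + 1540×0.582 + 945×0.793 = 2424.5 tonne/day.
water fraction in n10 = 0.658.

0.658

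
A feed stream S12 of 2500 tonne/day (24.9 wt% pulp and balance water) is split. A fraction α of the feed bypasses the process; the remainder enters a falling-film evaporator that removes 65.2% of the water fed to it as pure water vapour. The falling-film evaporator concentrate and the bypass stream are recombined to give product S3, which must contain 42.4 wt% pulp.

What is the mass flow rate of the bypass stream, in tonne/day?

392.7 tonne/day

All 2500×0.249 = 622.5 tonne/day of pulp reaches S3, so S3 = 622.5/0.424 = 1468.2 tonne/day and vapour = 1031.8 tonne/day.
The evaporator receives (1−α)·2500 of feed at 0.751 water and removes 0.652 of that water:
0.652×0.751×(1−α)×2500 = 1031.8
(1−α) = 1031.8/1224.1 = 0.8429;  α = 0.1571.
Bypass flow = 0.1571×2500 = 392.71 tonne/day.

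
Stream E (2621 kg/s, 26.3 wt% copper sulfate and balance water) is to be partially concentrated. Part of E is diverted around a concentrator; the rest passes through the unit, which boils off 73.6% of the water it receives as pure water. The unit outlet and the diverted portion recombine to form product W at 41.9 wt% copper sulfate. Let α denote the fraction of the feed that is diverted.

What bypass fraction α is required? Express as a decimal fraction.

0.314

All 2621×0.263 = 689.32 kg/s of copper sulfate reaches W, so W = 689.32/0.419 = 1645.2 kg/s and vapour = 975.84 kg/s.
The evaporator receives (1−α)·2621 of feed at 0.737 water and removes 0.736 of that water:
0.736×0.737×(1−α)×2621 = 975.84
(1−α) = 975.84/1421.7 = 0.6864;  α = 0.3136.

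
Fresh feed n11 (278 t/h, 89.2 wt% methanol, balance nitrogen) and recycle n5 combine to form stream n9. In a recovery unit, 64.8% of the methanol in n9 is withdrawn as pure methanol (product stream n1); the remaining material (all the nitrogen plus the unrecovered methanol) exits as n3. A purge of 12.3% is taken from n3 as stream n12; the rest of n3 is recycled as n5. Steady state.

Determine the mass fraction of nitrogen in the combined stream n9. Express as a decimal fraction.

0.405

nitrogen enters only via n11 and leaves only via the purge: 278×0.108 = 0.123×(nitrogen in n3), and the recovery unit passes all nitrogen, so nitrogen in n9 = nitrogen in n3 = 244.1 t/h.
methanol in n9: m_A = 278×0.892 + (1−0.123)·(1−0.648)·m_A, so m_A = 247.98/0.6913 = 358.71 t/h.
n9 = 358.71 + 244.1 = 602.81 t/h.
nitrogen fraction in n9 = 244.1/602.81 = 0.405.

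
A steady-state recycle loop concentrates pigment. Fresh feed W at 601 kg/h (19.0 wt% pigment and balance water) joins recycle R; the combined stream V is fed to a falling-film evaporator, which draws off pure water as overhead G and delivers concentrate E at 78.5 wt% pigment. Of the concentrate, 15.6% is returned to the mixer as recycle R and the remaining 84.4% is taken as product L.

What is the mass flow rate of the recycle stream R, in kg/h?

26.89 kg/h

Overall pigment balance (none leaves overhead): pigment in fresh feed = pigment in product, i.e. 601×0.190 = (1−0.156)·E·0.785.
E = 114.19/(0.785×0.844) = 172.35 kg/h.
Recycle R = 0.156×172.35 = 26.887 kg/h.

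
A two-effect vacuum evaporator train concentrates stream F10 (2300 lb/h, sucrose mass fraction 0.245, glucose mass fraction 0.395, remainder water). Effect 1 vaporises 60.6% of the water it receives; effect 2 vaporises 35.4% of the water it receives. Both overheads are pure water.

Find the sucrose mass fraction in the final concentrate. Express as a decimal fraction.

water in feed = 2300×0.360 = 828 lb/h.
After stage 1: water left = (1−0.606)×828 = 326.23; stream total = 1798.2 lb/h.
After stage 2: water left = (1−0.354)×326.23 = 210.75; final concentrate = 1682.7 lb/h.
sucrose fraction = 563.5/1682.7 = 0.335.

0.335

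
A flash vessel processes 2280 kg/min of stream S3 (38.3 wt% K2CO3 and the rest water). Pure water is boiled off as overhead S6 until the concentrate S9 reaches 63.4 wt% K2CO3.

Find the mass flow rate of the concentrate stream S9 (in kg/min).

1377 kg/min

K2CO3 is conserved: 2280×0.383 = 873.24 kg/min all reports to the concentrate.
Concentrate = 873.24/(target fraction) = 1377.4 kg/min.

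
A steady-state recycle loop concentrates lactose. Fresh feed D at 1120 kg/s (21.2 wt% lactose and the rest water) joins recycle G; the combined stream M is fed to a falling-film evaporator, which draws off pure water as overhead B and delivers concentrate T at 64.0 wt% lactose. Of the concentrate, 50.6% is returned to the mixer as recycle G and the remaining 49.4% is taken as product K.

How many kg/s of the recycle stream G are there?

Overall lactose balance (none leaves overhead): lactose in fresh feed = lactose in product, i.e. 1120×0.212 = (1−0.506)·T·0.640.
T = 237.44/(0.640×0.494) = 751.01 kg/s.
Recycle G = 0.506×751.01 = 380.01 kg/s.

380 kg/s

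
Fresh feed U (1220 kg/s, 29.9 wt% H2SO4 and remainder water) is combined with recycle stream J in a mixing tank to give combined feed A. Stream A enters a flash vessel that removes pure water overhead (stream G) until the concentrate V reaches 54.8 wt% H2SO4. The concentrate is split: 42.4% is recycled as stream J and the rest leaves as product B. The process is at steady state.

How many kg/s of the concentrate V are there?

1156 kg/s

Overall H2SO4 balance (none leaves overhead): H2SO4 in fresh feed = H2SO4 in product, i.e. 1220×0.299 = (1−0.424)·V·0.548.
V = 364.78/(0.548×0.576) = 1155.7 kg/s.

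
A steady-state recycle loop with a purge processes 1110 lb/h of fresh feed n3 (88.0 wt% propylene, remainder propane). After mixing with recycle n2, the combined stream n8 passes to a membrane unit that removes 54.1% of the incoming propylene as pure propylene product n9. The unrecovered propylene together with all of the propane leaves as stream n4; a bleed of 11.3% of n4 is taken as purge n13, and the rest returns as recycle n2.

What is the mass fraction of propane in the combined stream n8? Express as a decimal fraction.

propane enters only via n3 and leaves only via the purge: 1110×0.120 = 0.113×(propane in n4), and the membrane unit passes all propane, so propane in n8 = propane in n4 = 1178.8 lb/h.
propylene in n8: m_A = 1110×0.880 + (1−0.113)·(1−0.541)·m_A, so m_A = 976.8/0.5929 = 1647.6 lb/h.
n8 = 1647.6 + 1178.8 = 2826.3 lb/h.
propane fraction in n8 = 1178.8/2826.3 = 0.417.

0.417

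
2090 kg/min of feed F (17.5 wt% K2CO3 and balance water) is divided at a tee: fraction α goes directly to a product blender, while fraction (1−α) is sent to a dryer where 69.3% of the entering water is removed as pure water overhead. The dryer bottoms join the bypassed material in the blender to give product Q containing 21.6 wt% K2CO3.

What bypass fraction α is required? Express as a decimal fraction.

0.668

All 2090×0.175 = 365.75 kg/min of K2CO3 reaches Q, so Q = 365.75/0.216 = 1693.3 kg/min and vapour = 396.71 kg/min.
The evaporator receives (1−α)·2090 of feed at 0.825 water and removes 0.693 of that water:
0.693×0.825×(1−α)×2090 = 396.71
(1−α) = 396.71/1194.9 = 0.3320;  α = 0.6680.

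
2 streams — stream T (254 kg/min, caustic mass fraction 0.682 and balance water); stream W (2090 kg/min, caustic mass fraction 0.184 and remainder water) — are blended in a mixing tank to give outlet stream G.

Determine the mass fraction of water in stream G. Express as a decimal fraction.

Total flow out = 254 + 2090 = 2344 kg/min.
water in = 254×0.318 + 2090×0.816 = 1786.2 kg/min.
water mass fraction in G = 1786.2/2344 = 0.762.

0.762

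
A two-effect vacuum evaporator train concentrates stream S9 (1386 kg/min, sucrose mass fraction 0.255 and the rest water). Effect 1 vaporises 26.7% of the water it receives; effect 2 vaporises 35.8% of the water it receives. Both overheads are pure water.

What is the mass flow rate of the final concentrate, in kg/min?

839.3 kg/min

water in feed = 1386×0.745 = 1032.6 kg/min.
After stage 1: water left = (1−0.267)×1032.6 = 756.87; stream total = 1110.3 kg/min.
After stage 2: water left = (1−0.358)×756.87 = 485.91; final concentrate = 839.34 kg/min.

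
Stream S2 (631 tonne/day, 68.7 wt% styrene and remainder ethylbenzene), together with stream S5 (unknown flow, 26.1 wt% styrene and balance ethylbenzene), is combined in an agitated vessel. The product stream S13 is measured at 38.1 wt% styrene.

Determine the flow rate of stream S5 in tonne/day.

Let S5 be the unknown flow. Total out = 631 + S5.
styrene balance: 433.5 + 0.261·S5 = 0.381·(631 + S5)
(0.261 − 0.381)·S5 = 0.381×631 − 433.5 = -193.09
S5 = -193.09 / -0.120 = 1609.1 tonne/day

1609 tonne/day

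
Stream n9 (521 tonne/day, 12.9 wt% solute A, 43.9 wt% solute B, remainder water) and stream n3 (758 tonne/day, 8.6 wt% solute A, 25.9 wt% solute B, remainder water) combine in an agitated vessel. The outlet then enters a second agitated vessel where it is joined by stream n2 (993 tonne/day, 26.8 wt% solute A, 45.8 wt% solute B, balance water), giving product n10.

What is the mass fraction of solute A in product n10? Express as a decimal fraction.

0.175

Overall, product flow = 2272 tonne/day.
solute A in = 521×0.129 + 758×0.086 + 993×0.268 = 398.52 tonne/day.
solute A fraction in n10 = 0.175.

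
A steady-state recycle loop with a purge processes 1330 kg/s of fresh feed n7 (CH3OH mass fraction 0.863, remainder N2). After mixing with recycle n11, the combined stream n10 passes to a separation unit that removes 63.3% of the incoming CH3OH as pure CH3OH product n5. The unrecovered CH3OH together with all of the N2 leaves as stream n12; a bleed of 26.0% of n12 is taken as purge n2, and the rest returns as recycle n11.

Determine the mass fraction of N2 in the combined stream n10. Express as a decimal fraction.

N2 enters only via n7 and leaves only via the purge: 1330×0.137 = 0.260×(N2 in n12), and the separation unit passes all N2, so N2 in n10 = N2 in n12 = 700.81 kg/s.
CH3OH in n10: m_A = 1330×0.863 + (1−0.260)·(1−0.633)·m_A, so m_A = 1147.8/0.7284 = 1575.7 kg/s.
n10 = 1575.7 + 700.81 = 2276.5 kg/s.
N2 fraction in n10 = 700.81/2276.5 = 0.308.

0.308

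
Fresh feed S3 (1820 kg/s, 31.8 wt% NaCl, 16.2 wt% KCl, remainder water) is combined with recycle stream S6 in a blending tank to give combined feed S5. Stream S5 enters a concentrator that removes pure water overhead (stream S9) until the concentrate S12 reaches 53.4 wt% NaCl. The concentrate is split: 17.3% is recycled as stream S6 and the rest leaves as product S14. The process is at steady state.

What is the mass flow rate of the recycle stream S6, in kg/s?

226.7 kg/s

Overall NaCl balance (none leaves overhead): NaCl in fresh feed = NaCl in product, i.e. 1820×0.318 = (1−0.173)·S12·0.534.
S12 = 578.76/(0.534×0.827) = 1310.5 kg/s.
Recycle S6 = 0.173×1310.5 = 226.72 kg/s.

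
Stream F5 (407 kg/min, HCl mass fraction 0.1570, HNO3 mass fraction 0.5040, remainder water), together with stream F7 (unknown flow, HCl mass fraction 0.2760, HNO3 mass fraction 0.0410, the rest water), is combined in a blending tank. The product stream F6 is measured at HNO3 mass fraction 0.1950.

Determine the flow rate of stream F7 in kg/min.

816.6 kg/min

Let F7 be the unknown flow. Total out = 407 + F7.
HNO3 balance: 205.13 + 0.041·F7 = 0.195·(407 + F7)
(0.041 − 0.195)·F7 = 0.195×407 − 205.13 = -125.76
F7 = -125.76 / -0.154 = 816.64 kg/min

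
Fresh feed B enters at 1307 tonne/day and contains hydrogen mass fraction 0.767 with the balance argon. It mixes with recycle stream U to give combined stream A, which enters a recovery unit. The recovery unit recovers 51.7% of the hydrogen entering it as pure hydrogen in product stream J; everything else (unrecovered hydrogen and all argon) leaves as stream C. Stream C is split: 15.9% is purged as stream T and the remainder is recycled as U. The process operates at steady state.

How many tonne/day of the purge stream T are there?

434.2 tonne/day

argon enters only via B and leaves only via the purge: 1307×0.233 = 0.159×(argon in C), and the recovery unit passes all argon, so argon in A = argon in C = 1915.3 tonne/day.
hydrogen in A: m_A = 1307×0.767 + (1−0.159)·(1−0.517)·m_A, so m_A = 1002.5/0.5938 = 1688.2 tonne/day.
C = (1−0.517)×1688.2 + 1915.3 = 2730.7 tonne/day.
Purge T = 0.159×2730.7 = 434.18 tonne/day.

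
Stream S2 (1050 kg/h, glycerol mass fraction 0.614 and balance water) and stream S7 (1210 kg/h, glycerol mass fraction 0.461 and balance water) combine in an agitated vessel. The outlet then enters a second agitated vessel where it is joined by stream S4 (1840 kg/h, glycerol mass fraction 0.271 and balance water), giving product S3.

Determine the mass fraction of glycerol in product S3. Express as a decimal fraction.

Overall, product flow = 4100 kg/h.
glycerol in = 1050×0.614 + 1210×0.461 + 1840×0.271 = 1701.2 kg/h.
glycerol fraction in S3 = 0.415.

0.415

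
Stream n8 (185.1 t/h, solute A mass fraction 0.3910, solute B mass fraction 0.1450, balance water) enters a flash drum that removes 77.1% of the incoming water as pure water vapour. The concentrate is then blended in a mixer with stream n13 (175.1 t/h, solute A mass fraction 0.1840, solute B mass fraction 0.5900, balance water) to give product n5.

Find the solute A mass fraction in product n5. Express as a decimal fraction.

Vapour removed = 0.771×0.464×185.1 = 66.218 t/h; concentrate = 118.88 t/h.
solute A reaching the mixer = 72.374 (from concentrate) + 175.1×0.184 = 104.59 t/h.
Product flow = 118.88 + 175.1 = 293.98 t/h; solute A fraction = 0.3558.

0.3558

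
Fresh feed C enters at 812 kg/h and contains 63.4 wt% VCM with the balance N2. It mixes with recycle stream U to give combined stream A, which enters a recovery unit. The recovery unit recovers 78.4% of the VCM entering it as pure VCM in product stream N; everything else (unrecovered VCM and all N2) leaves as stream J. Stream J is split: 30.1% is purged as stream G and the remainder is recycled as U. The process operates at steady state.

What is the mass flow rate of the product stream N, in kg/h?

VCM in A: m_A = 812×0.634 + (1−0.301)·(1−0.784)·m_A, so m_A = 514.81/0.8490 = 606.36 kg/h.
Product N = 0.784×606.36 = 475.39 kg/h.

475.4 kg/h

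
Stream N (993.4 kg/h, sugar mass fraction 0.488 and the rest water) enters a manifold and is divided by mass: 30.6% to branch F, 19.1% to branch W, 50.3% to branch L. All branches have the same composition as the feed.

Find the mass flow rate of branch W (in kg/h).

Branch W flow = 0.191×993.4 = 189.74 kg/h.

189.7 kg/h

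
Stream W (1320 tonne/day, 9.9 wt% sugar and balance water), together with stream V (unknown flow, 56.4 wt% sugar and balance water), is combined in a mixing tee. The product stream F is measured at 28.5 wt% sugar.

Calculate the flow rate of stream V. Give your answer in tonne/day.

Let V be the unknown flow. Total out = 1320 + V.
sugar balance: 130.68 + 0.564·V = 0.285·(1320 + V)
(0.564 − 0.285)·V = 0.285×1320 − 130.68 = 245.52
V = 245.52 / 0.279 = 880 tonne/day

880 tonne/day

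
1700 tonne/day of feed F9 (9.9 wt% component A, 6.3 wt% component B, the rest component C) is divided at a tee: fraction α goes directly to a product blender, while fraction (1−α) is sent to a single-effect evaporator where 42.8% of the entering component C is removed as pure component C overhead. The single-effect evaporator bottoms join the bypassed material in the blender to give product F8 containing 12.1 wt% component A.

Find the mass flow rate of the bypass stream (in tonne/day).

All 1700×0.099 = 168.3 tonne/day of component A reaches F8, so F8 = 168.3/0.121 = 1390.9 tonne/day and vapour = 309.09 tonne/day.
The evaporator receives (1−α)·1700 of feed at 0.838 component C and removes 0.428 of that component C:
0.428×0.838×(1−α)×1700 = 309.09
(1−α) = 309.09/609.73 = 0.5069;  α = 0.4931.
Bypass flow = 0.4931×1700 = 838.22 tonne/day.

838.2 tonne/day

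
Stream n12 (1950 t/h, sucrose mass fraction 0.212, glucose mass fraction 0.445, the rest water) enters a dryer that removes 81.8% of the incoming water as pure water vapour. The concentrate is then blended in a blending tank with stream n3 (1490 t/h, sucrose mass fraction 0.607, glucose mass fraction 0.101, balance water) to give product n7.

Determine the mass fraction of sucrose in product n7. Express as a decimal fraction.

Vapour removed = 0.818×0.343×1950 = 547.12 t/h; concentrate = 1402.9 t/h.
sucrose reaching the mixer = 413.4 (from concentrate) + 1490×0.607 = 1317.8 t/h.
Product flow = 1402.9 + 1490 = 2892.9 t/h; sucrose fraction = 0.456.

0.456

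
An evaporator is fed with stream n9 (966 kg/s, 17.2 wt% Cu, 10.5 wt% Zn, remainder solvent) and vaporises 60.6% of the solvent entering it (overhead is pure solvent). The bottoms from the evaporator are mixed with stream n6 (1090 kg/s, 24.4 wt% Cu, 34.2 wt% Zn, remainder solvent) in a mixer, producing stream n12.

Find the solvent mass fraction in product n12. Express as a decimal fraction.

0.4449

Vapour removed = 0.606×0.723×966 = 423.24 kg/s; concentrate = 542.76 kg/s.
solvent reaching the mixer = 275.18 (from concentrate) + 1090×0.414 = 726.44 kg/s.
Product flow = 542.76 + 1090 = 1632.8 kg/s; solvent fraction = 0.4449.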